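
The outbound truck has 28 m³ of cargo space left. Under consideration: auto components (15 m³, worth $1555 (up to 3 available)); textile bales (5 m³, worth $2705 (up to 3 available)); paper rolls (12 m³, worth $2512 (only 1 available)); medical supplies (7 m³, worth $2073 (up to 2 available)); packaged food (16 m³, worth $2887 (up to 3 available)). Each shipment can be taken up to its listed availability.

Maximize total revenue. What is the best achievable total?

10627

Density check — textile bales 541.00, medical supplies 296.14, paper rolls 209.33, packaged food 180.44 are the best per m³.
The ratio heuristic lands on 3×textile bales + medical supplies (10188) but leaves 6 m³ idle.
Replace medical supplies with paper rolls: the trade gains 439 net, giving 10627 at 27 m³.
That's the maximum — no swap from here does better than 10627.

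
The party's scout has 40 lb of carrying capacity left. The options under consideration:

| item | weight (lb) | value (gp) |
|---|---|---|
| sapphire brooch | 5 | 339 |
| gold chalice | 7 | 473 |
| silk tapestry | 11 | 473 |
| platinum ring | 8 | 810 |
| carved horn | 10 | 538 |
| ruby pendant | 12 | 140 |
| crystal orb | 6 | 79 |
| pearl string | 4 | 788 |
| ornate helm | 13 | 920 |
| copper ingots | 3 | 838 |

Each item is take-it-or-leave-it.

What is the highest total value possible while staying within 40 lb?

The ratio ordering already packs tightly: sapphire brooch + gold chalice + platinum ring + pearl string + ornate helm + copper ingots, 40 lb, 4168.
Next best is platinum ring + carved horn + pearl string + ornate helm + copper ingots at 3894 (38 lb) — short by 274.

4168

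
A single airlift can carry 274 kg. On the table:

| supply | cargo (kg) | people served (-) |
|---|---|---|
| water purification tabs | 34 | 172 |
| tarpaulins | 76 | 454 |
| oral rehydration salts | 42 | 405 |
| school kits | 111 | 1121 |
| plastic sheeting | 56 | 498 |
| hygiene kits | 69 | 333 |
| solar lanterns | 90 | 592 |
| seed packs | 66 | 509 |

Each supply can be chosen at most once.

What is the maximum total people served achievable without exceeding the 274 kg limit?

2300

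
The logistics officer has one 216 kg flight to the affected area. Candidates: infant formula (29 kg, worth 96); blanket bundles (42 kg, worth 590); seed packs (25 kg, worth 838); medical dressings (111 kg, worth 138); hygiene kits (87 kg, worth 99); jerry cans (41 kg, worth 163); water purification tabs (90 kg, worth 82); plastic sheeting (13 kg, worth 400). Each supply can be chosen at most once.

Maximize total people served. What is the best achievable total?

2090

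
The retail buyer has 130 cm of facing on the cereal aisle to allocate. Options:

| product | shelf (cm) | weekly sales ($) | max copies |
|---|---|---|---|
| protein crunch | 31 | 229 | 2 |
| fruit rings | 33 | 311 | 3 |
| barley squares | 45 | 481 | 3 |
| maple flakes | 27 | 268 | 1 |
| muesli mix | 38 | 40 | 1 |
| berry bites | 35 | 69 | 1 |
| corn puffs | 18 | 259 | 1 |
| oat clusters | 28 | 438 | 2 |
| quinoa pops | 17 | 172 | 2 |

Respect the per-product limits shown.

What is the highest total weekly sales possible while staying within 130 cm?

1625

Greedy by ratio would take barley squares + corn puffs + 2×oat clusters: 119 cm used, total 1616.
Dropping corn puffs frees 18 cm; slotting in maple flakes (27 cm) lifts the total to 1625 at 128 cm.
No other feasible combination exceeds 1625.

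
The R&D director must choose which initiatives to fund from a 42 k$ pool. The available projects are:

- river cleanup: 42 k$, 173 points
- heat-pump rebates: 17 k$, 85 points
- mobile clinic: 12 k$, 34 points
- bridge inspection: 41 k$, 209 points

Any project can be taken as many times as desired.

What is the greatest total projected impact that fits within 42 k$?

209

Ranking by ratio (projected impact/k$): bridge inspection 5.10, heat-pump rebates 5.00, river cleanup 4.12.
Best packing: bridge inspection — 41 k$, 209 total.
Nothing else within 42 k$ beats 209.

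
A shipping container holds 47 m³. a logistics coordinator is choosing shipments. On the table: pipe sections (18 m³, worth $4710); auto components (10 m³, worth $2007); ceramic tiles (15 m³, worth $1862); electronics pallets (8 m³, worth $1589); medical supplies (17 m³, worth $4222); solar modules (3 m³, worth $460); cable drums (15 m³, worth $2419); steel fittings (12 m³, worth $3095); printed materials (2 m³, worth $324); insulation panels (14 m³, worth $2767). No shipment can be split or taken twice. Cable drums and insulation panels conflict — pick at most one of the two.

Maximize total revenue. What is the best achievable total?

12027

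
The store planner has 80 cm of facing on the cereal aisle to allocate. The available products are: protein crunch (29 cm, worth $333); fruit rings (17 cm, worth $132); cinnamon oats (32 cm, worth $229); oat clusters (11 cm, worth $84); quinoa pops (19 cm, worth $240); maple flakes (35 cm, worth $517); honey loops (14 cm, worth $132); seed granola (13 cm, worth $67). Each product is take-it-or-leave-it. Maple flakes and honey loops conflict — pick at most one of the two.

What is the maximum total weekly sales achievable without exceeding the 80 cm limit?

By weekly sales per cm: maple flakes 14.77, quinoa pops 12.63, protein crunch 11.48, honey loops 9.43 lead.
Protein crunch + oat clusters + maple flakes uses 75 of the 80 cm and totals 934.
Next best is protein crunch + maple flakes + seed granola at 917 (77 cm) — short by 17.

934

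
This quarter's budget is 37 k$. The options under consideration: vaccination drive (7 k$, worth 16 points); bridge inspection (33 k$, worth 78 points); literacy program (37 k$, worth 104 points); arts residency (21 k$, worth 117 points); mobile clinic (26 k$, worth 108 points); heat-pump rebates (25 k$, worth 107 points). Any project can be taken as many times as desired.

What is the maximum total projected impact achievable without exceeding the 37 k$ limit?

149

Density check — arts residency 5.57, heat-pump rebates 4.28, mobile clinic 4.15 are the best per k$.
2×vaccination drive + arts residency uses 35 of the 37 k$ and totals 149.
The spare 2 k$ is too small for any remaining project, and no exchange beats 149.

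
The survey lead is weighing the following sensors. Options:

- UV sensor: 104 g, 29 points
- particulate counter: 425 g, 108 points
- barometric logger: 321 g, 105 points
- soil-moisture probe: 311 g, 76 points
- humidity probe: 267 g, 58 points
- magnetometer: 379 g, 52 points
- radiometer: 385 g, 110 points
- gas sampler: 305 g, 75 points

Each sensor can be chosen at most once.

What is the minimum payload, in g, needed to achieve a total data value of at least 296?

1077

Look for the lowest-payload combination reaching 296.
UV sensor + barometric logger + humidity probe + radiometer: 302 data value at 1077 g.
No combination under 1077 g hits 296.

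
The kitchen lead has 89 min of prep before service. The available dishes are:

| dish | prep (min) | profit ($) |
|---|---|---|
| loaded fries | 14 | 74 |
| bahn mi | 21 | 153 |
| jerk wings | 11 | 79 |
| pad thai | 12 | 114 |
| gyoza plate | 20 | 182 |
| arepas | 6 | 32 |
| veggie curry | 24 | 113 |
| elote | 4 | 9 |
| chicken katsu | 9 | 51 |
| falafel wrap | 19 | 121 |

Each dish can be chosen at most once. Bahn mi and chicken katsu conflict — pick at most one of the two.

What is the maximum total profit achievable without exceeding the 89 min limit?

By profit per min: pad thai 9.50, gyoza plate 9.10, bahn mi 7.29, jerk wings 7.18 lead.
Taking bahn mi + jerk wings + pad thai + gyoza plate + arepas + falafel wrap: 89 min used, 681 in profit.
Next best is bahn mi + jerk wings + pad thai + gyoza plate + elote + falafel wrap at 658 (87 min) — short by 23.

681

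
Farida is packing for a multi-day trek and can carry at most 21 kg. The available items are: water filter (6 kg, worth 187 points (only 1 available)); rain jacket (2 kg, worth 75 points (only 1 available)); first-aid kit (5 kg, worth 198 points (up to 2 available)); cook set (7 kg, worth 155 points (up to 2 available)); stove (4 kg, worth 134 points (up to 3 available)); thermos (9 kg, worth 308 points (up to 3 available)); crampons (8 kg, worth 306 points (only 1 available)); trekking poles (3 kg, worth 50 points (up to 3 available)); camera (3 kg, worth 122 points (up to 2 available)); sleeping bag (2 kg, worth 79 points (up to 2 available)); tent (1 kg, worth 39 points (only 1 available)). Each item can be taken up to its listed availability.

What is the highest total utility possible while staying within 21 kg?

2×first-aid kit + 2×camera + 2×sleeping bag + tent uses 21 of the 21 kg and totals 837.
That's the maximum — no swap from here does better than 837.

837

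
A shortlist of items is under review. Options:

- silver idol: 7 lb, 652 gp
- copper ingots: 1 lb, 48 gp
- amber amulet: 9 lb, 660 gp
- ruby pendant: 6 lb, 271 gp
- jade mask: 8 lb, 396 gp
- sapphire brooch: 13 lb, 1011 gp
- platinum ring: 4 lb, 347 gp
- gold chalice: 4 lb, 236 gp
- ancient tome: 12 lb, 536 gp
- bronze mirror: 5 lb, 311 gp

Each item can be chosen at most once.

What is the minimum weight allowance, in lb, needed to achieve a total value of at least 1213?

Minimise lb subject to total value ≥ 1213.
Taking silver idol + platinum ring + gold chalice gives 1235 (≥ 1213) for 15 lb.
No combination under 15 lb hits 1213.

15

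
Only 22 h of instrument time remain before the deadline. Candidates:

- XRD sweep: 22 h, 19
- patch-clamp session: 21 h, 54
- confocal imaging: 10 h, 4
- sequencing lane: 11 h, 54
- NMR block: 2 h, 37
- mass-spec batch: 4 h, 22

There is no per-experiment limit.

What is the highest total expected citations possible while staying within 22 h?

The ratio ordering already packs tightly: 11×NMR block, 22 h, 407.
No other feasible combination exceeds 407.

407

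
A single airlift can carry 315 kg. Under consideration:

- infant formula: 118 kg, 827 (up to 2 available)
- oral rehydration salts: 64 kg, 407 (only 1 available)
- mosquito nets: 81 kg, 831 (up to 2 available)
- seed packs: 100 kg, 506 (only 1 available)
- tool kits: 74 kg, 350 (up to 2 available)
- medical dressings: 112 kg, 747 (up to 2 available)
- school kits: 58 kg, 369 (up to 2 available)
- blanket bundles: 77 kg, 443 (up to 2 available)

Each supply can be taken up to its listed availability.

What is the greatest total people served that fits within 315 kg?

2512

Filling by ratio: infant formula + 2×mosquito nets for 2489, with 35 kg left unused.
The 118 kg tied up in infant formula is better spent on oral rehydration salts + blanket bundles — total rises to 2512 (303 kg).
No other feasible combination exceeds 2512.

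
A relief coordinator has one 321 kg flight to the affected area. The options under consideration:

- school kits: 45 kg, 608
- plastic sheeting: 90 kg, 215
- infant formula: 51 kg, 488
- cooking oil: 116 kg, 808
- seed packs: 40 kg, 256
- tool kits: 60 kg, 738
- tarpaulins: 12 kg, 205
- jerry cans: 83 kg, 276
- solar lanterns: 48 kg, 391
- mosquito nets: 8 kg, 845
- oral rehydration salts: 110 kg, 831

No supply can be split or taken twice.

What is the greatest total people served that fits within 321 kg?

3766

Greedy by ratio would take school kits + infant formula + seed packs + tool kits + tarpaulins + solar lanterns + mosquito nets: 264 kg used, total 3531.
Replace tarpaulins and solar lanterns with oral rehydration salts: the trade gains 235 net, giving 3766 at 314 kg.
The closest alternative, school kits + infant formula + cooking oil + seed packs + tool kits + mosquito nets, reaches only 3743.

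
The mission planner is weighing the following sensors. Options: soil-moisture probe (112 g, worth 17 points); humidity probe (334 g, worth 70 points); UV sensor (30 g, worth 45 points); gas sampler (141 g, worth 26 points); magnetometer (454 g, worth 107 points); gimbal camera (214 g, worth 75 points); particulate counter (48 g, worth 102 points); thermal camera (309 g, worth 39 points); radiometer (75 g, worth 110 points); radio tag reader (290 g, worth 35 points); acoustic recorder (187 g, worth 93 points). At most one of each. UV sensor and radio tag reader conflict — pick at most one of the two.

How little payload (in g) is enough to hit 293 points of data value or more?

310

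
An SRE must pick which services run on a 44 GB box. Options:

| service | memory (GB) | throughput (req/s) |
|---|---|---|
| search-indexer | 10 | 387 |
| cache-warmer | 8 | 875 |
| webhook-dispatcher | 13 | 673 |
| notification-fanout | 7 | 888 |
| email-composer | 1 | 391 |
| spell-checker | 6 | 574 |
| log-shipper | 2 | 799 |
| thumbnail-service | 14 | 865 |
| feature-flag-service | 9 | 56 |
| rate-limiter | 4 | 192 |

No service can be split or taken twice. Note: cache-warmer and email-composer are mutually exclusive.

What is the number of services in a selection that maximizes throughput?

Best achievable throughput is 4193.
For example cache-warmer + notification-fanout + spell-checker + log-shipper + thumbnail-service + rate-limiter achieves it, using 41 GB.
Any selection reaching 4193 contains exactly 6 services.

6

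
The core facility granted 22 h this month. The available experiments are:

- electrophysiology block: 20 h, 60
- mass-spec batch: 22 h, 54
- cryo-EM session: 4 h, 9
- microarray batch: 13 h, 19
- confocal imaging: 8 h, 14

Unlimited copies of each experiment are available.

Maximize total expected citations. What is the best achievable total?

60

Density check — electrophysiology block 3.00, mass-spec batch 2.45, cryo-EM session 2.25, confocal imaging 1.75 are the best per h.
Taking electrophysiology block: 20 h used, 60 in expected citations.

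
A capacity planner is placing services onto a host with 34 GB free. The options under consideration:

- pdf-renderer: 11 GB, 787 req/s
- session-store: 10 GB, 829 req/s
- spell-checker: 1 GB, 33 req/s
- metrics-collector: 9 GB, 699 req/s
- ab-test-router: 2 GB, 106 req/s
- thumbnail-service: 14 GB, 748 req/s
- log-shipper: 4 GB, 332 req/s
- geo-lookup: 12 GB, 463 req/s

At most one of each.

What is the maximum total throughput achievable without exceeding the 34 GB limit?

The ratio ordering already packs tightly: pdf-renderer + session-store + metrics-collector + log-shipper, 34 GB, 2647.
The closest alternative, pdf-renderer + session-store + spell-checker + metrics-collector + ab-test-router, reaches only 2454.

2647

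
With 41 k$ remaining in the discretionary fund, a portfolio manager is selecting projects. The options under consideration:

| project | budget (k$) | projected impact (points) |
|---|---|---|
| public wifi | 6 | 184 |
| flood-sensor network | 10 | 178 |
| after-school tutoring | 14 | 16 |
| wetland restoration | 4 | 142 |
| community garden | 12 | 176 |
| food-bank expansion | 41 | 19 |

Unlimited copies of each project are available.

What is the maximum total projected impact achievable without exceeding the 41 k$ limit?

1420

10×wetland restoration uses 40 of the 41 k$ and totals 1420.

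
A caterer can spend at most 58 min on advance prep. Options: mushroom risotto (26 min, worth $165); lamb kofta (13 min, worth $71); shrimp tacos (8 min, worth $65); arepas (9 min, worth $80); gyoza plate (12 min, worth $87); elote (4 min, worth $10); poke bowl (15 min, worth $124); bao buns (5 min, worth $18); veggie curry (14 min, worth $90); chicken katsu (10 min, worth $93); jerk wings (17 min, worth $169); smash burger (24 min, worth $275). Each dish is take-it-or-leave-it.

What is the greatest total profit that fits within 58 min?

Ranking by ratio (profit/min): smash burger 11.46, jerk wings 9.94, chicken katsu 9.30.
A density-first pass picks bao buns + chicken katsu + jerk wings + smash burger — 555 at 56 min.
Dropping bao buns and chicken katsu frees 15 min; slotting in shrimp tacos + arepas (17 min) lifts the total to 589 at 58 min.
The closest alternative, arepas + poke bowl + chicken katsu + smash burger, reaches only 572.

589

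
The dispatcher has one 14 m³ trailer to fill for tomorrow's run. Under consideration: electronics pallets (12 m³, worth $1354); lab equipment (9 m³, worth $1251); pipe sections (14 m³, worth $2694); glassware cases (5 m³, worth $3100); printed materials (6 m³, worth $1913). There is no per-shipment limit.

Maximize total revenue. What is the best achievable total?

6200

Taking 2×glassware cases: 10 m³ used, 6200 in revenue.
The spare 4 m³ is too small for any remaining shipment, and no exchange beats 6200.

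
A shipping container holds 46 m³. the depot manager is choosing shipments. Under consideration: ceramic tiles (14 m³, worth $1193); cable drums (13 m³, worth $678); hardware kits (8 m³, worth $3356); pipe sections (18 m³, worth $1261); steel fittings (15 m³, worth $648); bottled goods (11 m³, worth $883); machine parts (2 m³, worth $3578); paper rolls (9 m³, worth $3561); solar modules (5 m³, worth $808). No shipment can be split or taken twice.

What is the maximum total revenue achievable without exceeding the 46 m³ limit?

12571

By revenue per m³: machine parts 1789.00, hardware kits 419.50, paper rolls 395.67 lead.
Filling by ratio: ceramic tiles + hardware kits + machine parts + paper rolls + solar modules for 12496, with 8 m³ left unused.
Replace solar modules with bottled goods: the trade gains 75 net, giving 12571 at 44 m³.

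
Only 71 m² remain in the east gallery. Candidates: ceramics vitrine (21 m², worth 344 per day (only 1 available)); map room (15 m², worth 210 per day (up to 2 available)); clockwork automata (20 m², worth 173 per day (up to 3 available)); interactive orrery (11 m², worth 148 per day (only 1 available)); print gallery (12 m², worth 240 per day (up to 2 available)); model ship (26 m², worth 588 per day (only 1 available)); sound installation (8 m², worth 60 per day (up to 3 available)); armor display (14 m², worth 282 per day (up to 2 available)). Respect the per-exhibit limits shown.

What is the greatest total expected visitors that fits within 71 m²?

Greedy by ratio would take print gallery + model ship + 2×armor display: 66 m² used, total 1392.
Replace 2×armor display with ceramics vitrine + print gallery: the trade gains 20 net, giving 1412 at 71 m².
No other feasible combination exceeds 1412.

1412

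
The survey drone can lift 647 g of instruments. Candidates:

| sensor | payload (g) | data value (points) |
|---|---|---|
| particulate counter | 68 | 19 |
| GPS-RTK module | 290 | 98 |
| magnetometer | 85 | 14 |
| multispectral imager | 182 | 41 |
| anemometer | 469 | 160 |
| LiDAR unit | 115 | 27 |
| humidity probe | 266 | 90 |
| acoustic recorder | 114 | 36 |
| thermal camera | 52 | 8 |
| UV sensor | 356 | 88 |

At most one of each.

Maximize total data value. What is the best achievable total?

207

Greedy by ratio would take anemometer + acoustic recorder + thermal camera: 635 g used, total 204.
Reworking the packing: particulate counter + GPS-RTK module + humidity probe uses 624 g and improves the total to 207.
An exhaustive check of the 1024 subsets confirms 207.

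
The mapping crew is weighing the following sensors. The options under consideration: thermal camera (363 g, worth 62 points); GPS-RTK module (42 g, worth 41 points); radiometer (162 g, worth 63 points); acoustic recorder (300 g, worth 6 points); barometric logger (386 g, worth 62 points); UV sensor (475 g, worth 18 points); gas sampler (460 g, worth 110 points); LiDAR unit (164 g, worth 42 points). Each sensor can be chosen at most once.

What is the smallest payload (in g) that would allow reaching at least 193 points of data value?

664

Look for the lowest-payload combination reaching 193.
GPS-RTK module + radiometer + gas sampler: 214 data value at 664 g.
Any bundle with less than 664 g falls short of 193.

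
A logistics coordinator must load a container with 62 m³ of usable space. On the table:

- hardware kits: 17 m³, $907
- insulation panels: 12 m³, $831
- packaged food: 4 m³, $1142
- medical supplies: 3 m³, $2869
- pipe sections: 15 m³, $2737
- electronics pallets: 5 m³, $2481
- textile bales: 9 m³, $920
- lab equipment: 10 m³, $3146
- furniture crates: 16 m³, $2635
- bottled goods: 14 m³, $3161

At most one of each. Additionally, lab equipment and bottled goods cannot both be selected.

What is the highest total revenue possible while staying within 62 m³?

15930

By revenue per m³: medical supplies 956.33, electronics pallets 496.20, lab equipment 314.60, packaged food 285.50 lead.
Best packing: packaged food + medical supplies + pipe sections + electronics pallets + textile bales + lab equipment + furniture crates — 62 m³, 15930 total.
That's the maximum — no feasible swap from here does better than 15930.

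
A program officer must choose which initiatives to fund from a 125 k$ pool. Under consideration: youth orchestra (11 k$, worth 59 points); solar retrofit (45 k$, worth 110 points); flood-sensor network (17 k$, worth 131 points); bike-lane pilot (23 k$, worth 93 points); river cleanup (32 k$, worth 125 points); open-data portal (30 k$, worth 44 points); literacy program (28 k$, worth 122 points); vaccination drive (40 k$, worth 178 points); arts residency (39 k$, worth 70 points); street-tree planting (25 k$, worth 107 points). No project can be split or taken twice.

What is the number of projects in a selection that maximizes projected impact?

5

The maximum projected impact within 125 k$ is 600.
For example youth orchestra + flood-sensor network + river cleanup + vaccination drive + street-tree planting achieves it, using 125 k$.
All optima have 5 projects.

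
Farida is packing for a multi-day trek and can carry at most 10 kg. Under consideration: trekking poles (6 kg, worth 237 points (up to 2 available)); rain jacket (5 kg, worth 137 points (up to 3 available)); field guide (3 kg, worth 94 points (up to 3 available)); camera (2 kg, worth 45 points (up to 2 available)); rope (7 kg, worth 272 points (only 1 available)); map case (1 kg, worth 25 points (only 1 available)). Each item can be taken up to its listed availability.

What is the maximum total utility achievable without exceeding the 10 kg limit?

366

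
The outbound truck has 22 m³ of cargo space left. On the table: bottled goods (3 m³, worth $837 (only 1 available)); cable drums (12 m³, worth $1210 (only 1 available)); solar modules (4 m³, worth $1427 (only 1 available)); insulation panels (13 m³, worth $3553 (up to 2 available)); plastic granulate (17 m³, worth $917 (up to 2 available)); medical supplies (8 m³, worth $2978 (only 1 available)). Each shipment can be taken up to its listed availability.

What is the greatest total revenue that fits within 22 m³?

6531

A density-first pass picks bottled goods + solar modules + medical supplies — 5242 at 15 m³.
Dropping bottled goods and solar modules frees 7 m³; slotting in insulation panels (13 m³) lifts the total to 6531 at 21 m³.
That's the maximum — no swap from here does better than 6531.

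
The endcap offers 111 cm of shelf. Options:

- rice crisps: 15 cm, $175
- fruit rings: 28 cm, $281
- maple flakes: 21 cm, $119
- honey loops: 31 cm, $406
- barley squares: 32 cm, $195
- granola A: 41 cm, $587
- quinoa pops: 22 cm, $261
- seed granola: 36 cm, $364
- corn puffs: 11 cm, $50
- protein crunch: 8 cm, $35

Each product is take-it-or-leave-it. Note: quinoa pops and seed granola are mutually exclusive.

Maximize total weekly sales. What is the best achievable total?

1429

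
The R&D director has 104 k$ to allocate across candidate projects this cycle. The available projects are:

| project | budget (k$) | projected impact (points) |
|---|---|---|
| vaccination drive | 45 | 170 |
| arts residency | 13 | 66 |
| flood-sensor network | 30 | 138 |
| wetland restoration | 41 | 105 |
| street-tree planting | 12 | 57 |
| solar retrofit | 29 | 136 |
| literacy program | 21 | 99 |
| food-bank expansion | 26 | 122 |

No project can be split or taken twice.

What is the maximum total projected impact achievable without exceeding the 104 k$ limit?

482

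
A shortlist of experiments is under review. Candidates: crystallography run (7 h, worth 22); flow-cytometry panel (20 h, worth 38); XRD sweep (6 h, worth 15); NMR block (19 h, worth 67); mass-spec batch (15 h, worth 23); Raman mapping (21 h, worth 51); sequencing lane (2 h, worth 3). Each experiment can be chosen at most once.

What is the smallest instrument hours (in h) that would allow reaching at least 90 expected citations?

Need the lightest bundle worth ≥ 90.
crystallography run + NMR block + sequencing lane: 92 expected citations at 28 h.
Below 28 h the best achievable stays under 90.

28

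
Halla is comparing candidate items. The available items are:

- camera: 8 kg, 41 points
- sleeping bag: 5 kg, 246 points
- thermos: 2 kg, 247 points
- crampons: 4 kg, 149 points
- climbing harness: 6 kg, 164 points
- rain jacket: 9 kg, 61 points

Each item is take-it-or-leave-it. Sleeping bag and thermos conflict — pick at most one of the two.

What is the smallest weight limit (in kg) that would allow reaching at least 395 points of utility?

6

Need the lightest bundle worth ≥ 395.
thermos + crampons: 396 utility at 6 kg.
No combination under 6 kg hits 395.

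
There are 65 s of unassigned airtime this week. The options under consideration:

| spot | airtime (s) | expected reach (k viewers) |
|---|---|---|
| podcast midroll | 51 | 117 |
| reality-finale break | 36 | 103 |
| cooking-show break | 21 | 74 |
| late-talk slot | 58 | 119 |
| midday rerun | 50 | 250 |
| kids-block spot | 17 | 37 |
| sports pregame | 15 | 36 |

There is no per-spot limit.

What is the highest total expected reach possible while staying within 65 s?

286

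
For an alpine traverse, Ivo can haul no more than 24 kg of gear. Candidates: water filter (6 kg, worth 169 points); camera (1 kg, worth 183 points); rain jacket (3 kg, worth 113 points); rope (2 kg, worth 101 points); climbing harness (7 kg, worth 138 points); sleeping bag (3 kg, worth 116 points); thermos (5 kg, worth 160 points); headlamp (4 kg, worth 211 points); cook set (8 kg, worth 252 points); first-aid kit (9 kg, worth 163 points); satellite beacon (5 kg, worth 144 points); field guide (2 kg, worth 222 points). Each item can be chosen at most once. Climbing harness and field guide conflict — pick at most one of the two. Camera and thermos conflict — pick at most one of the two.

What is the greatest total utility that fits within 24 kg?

1198

Best packing: camera + rain jacket + rope + sleeping bag + headlamp + cook set + field guide — 23 kg, 1198 total.
Next best is water filter + camera + rain jacket + sleeping bag + headlamp + satellite beacon + field guide at 1158 (24 kg) — short by 40.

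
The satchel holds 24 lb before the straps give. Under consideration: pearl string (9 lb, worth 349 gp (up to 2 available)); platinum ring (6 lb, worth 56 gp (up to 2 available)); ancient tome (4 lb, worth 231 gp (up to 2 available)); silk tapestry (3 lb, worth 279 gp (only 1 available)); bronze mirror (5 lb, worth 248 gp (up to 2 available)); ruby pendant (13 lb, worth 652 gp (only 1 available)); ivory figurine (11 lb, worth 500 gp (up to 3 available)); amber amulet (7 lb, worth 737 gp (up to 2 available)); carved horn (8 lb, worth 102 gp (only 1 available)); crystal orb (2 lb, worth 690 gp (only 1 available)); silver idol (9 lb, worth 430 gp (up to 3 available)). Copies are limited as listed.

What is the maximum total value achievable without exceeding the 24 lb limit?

2691

A density-first pass picks ancient tome + silk tapestry + 2×amber amulet + crystal orb — 2674 at 23 lb.
Dropping ancient tome frees 4 lb; slotting in bronze mirror (5 lb) lifts the total to 2691 at 24 lb.
Nothing else within 24 lb beats 2691.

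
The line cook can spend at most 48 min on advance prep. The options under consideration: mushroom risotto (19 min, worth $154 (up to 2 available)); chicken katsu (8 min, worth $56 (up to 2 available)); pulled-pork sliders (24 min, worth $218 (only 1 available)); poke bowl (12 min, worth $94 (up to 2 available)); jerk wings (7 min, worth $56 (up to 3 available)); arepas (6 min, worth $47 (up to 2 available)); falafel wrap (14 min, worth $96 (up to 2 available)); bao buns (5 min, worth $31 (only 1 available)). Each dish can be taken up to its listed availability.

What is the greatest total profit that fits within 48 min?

406

A density-first pass picks mushroom risotto + pulled-pork sliders + bao buns — 403 at 48 min.
Replace mushroom risotto and bao buns with poke bowl + 2×arepas: the trade gains 3 net, giving 406 at 48 min.
No other feasible combination exceeds 406.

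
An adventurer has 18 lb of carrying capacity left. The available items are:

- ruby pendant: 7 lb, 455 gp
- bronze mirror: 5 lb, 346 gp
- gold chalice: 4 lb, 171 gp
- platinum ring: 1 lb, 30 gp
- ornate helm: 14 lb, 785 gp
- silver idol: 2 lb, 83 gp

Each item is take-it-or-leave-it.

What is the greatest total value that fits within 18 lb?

Ruby pendant + bronze mirror + gold chalice + silver idol uses 18 of the 18 lb and totals 1055.
No other feasible combination exceeds 1055.

1055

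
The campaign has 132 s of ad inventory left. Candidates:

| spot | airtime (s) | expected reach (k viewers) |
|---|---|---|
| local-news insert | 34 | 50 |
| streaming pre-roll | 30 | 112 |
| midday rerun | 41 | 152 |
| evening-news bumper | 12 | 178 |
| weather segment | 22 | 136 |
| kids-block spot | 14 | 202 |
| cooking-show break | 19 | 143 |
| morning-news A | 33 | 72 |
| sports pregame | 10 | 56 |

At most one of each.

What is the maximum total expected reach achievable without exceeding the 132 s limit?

867

Filling by ratio: streaming pre-roll + evening-news bumper + weather segment + kids-block spot + cooking-show break + sports pregame for 827, with 25 s left unused.
Replace streaming pre-roll with midday rerun: the trade gains 40 net, giving 867 at 118 s.
Next best is streaming pre-roll + evening-news bumper + weather segment + kids-block spot + cooking-show break + morning-news A at 843 (130 s) — short by 24.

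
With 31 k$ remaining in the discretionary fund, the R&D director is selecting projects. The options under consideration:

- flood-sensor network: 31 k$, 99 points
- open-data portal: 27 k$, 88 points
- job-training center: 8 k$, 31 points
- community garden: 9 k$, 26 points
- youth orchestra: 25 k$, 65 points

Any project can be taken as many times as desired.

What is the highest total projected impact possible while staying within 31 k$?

99

Taking the top-ratio projects first gives 3×job-training center for 93 (24 k$).
The 24 k$ tied up in 3×job-training center is better spent on flood-sensor network — total rises to 99 (31 k$).
Every other selection either busts 31 k$ or fails to beat 99.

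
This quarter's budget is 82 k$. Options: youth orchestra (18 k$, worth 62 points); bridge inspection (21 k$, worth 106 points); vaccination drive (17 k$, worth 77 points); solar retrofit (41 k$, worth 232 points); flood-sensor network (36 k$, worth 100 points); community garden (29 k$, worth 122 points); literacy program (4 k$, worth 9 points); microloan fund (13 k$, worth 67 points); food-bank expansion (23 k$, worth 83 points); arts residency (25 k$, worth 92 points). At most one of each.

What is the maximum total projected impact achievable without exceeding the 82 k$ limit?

415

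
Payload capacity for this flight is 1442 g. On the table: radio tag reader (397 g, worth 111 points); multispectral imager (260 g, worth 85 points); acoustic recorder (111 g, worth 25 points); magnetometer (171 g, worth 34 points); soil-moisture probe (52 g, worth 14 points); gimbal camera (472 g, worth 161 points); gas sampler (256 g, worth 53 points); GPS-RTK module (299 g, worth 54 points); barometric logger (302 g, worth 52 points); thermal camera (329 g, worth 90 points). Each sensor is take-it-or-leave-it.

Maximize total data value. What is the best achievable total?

424

By data value per g: gimbal camera 0.34, multispectral imager 0.33, radio tag reader 0.28 lead.
A density-first pass picks radio tag reader + multispectral imager + acoustic recorder + soil-moisture probe + gimbal camera — 396 at 1292 g.
The 111 g tied up in acoustic recorder is better spent on gas sampler — total rises to 424 (1437 g).
That's the maximum — no swap from here does better than 424.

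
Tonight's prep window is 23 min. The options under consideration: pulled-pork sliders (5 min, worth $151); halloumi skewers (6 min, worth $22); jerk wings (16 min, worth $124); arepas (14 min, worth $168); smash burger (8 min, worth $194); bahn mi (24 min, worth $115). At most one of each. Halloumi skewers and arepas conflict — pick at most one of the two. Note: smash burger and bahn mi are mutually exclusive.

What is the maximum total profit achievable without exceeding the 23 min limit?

Ranking by ratio (profit/min): pulled-pork sliders 30.20, smash burger 24.25, arepas 12.00.
Taking pulled-pork sliders + halloumi skewers + smash burger: 19 min used, 367 in profit.
Next best is arepas + smash burger at 362 (22 min) — short by 5.

367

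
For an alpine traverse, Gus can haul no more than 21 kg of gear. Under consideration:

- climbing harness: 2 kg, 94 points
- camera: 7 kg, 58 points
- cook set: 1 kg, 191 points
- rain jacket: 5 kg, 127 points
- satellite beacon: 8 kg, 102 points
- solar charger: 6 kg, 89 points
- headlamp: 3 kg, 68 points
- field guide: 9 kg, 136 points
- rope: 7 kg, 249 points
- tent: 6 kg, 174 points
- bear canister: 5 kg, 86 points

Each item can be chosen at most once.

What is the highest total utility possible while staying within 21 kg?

835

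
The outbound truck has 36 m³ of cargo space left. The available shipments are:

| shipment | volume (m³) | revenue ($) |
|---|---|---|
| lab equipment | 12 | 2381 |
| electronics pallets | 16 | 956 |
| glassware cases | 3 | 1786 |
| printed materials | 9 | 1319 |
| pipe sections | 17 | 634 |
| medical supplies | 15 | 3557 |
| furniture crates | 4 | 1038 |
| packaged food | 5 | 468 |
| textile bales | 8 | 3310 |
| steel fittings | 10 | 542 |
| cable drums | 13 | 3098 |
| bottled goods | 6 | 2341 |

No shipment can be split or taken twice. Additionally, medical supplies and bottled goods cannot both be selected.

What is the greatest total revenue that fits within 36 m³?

Taking glassware cases + furniture crates + textile bales + cable drums + bottled goods: 34 m³ used, 11573 in revenue.

11573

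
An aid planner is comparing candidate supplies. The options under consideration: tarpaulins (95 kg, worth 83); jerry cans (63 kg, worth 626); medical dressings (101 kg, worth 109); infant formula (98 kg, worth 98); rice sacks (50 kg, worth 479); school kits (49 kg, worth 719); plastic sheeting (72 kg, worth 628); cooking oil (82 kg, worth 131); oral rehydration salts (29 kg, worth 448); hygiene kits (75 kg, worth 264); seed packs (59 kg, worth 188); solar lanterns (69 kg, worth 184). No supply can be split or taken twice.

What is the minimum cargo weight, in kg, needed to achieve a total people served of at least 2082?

191

Need the lightest bundle worth ≥ 2082.
jerry cans + rice sacks + school kits + oral rehydration salts: 2272 people served at 191 kg.
No combination under 191 kg hits 2082.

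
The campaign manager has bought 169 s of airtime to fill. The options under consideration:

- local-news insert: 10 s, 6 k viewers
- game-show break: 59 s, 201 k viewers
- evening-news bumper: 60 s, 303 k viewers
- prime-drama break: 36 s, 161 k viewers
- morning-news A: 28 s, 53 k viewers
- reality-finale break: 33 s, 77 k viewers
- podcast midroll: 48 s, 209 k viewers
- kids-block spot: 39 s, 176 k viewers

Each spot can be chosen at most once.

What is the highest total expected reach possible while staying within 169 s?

Best packing: evening-news bumper + prime-drama break + reality-finale break + kids-block spot — 168 s, 717 total.
Runner-up game-show break + evening-news bumper + podcast midroll tops out at 713.

717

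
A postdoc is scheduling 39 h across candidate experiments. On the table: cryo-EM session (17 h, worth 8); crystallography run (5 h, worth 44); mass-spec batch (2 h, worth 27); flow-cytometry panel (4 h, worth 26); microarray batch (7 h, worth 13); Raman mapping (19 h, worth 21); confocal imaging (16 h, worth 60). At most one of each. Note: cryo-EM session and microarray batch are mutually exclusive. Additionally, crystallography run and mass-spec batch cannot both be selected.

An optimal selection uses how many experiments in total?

4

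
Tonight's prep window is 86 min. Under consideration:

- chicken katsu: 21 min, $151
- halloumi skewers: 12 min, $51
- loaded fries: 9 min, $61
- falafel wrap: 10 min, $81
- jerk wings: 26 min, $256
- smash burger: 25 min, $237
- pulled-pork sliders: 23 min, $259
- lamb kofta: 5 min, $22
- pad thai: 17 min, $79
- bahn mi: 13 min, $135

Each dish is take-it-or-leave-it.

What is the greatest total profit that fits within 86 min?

Greedy by ratio would take loaded fries + falafel wrap + jerk wings + pulled-pork sliders + lamb kofta + bahn mi: 86 min used, total 814.
Dropping loaded fries and lamb kofta and bahn mi frees 27 min; slotting in smash burger (25 min) lifts the total to 833 at 84 min.
Every other selection either busts 86 min or fails to beat 833.

833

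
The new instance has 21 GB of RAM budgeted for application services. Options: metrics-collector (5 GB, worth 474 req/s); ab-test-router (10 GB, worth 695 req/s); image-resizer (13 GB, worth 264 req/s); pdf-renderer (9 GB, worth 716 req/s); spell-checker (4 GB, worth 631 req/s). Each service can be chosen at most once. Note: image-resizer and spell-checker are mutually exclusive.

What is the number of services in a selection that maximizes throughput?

Best achievable throughput is 1821.
metrics-collector + pdf-renderer + spell-checker hits 1821 at 18 GB.
All optima have 3 services.

3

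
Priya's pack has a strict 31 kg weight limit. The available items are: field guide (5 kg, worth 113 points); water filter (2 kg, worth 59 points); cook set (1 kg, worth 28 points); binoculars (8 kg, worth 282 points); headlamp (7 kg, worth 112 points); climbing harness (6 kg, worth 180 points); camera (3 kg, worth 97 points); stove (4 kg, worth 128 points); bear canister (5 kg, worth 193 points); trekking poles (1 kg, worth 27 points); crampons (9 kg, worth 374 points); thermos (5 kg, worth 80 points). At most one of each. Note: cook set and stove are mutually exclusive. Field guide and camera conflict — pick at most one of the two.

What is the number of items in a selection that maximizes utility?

The maximum utility within 31 kg is 1133.
For example water filter + binoculars + camera + stove + bear canister + crampons achieves it, using 31 kg.
Any selection reaching 1133 contains exactly 6 items.

6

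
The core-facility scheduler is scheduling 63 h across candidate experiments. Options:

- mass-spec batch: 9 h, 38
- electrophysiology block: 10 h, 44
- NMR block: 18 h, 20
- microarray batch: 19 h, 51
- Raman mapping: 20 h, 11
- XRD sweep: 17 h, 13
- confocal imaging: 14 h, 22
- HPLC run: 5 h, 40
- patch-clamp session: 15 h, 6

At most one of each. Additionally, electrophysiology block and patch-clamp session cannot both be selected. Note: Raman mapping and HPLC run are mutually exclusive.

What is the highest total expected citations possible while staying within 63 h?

195

By expected citations per h: HPLC run 8.00, electrophysiology block 4.40, mass-spec batch 4.22 lead.
Mass-spec batch + electrophysiology block + microarray batch + confocal imaging + HPLC run uses 57 of the 63 h and totals 195.
The closest alternative, mass-spec batch + electrophysiology block + NMR block + microarray batch + HPLC run, reaches only 193.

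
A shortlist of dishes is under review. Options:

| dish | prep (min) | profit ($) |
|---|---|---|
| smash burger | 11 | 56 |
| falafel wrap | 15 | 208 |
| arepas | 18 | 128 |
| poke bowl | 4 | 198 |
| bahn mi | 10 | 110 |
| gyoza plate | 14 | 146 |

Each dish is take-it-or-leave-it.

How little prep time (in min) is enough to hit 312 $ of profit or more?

Need the lightest bundle worth ≥ 312.
poke bowl + gyoza plate reaches 344 using 18 min.
Below 18 min the best achievable stays under 312.

18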